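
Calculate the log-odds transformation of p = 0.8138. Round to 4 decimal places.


The odds are p/(1-p) = 0.8138 / 0.1862 = 4.3706.
logit(p) = ln(4.3706) = 1.4749.

1.4749


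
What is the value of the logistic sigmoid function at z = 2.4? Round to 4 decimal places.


exp(-2.4000) = 0.0907.
1 + exp(-z) = 1.0907.
sigmoid = 1/1.0907 = 0.9168.

0.9168


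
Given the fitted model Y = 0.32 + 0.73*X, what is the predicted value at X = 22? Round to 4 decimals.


Substitute X = 22 into the equation:
Y = 0.32 + 0.73 * 22 = 0.32 + 16.0600 = 16.3800.

16.3800


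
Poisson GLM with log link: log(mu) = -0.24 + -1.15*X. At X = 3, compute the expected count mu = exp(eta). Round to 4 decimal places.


Compute eta = -0.24 + -1.15 * 3 = -3.6900.
Apply inverse link: mu = e^-3.6900 = 0.0250.

0.0250


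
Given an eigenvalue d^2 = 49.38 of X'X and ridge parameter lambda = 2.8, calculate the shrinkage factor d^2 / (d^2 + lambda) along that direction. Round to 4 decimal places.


d^2 + lambda = 49.38 + 2.8 = 52.1800.
Shrinkage factor = 49.38/52.1800 = 0.9463.

0.9463


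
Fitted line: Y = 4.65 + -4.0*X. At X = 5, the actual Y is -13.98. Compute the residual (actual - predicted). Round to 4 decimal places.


Predicted = 4.65 + -4.0 * 5 = -15.3500.
Residual = -13.98 - -15.3500 = 1.3700.

1.3700


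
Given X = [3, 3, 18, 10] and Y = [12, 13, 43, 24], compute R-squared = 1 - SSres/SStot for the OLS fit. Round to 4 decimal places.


After computing the OLS fit (b0=5.9444, b1=2.0065):
SSres = 5.9935, SStot = 622.0000.
R^2 = 1 - 5.9935/622.0000 = 0.9904.

0.9904


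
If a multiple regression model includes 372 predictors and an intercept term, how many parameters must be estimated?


Total coefficients = number of predictors + 1 (for the intercept).
= 372 + 1 = 373.

373


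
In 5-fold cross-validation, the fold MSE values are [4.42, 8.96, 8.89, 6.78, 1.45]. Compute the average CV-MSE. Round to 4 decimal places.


Sum of fold MSEs = 30.5000.
Average = 30.5000 / 5 = 6.1000.

6.1000


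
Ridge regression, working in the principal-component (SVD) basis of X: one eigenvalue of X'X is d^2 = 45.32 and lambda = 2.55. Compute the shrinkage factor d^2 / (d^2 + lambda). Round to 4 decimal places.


Compute the denominator: 45.32 + 2.55 = 47.8700.
Shrinkage factor = 45.32 / 47.8700 = 0.9467.

0.9467


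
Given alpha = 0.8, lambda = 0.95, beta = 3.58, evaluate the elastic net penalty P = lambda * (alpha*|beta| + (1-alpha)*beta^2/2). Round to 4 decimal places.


Compute:
L1 = 0.8 * 3.58 = 2.8640.
L2 = 0.2 * 3.58^2 / 2 = 1.2816.
Penalty = 0.95 * (2.8640 + 1.2816) = 3.9384.

3.9384


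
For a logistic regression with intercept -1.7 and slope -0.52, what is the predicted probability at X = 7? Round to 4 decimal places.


z = -1.7 + -0.52 * 7 = -5.3400.
Sigmoid: P = 1 / (1 + exp(5.3400)) = 0.0048.

0.0048


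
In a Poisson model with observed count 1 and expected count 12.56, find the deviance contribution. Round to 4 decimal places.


Compute y*ln(y/mu) = 1*ln(1/12.56) = 1*-2.530517 = -2.530517.
y - mu = -11.56.
D = 2*(-2.530517 - (-11.56)) = 18.058966, which rounds to 18.0590.

18.0590


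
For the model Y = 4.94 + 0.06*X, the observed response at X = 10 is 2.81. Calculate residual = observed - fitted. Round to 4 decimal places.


Fitted value at X = 10 is yhat = 4.94 + 0.06*10 = 5.5400.
Residual = 2.81 - 5.5400 = -2.7300.

-2.7300


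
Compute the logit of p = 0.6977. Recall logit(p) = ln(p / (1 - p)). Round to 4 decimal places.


Compute the odds: 0.6977/0.3023 = 2.3080.
Take the natural log: ln(2.3080) = 0.8364.

0.8364


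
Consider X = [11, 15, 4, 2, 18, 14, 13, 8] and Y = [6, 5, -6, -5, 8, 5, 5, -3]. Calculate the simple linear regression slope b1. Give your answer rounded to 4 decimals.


First compute the means: xbar = 10.6250, ybar = 1.8750.
Then S_xx = sum((xi - xbar)^2) = 215.8750.
S_xy = sum((xi - xbar)(yi - ybar)) = 202.6250.
b1 = S_xy / S_xx = 202.6250 / 215.8750 = 0.9386.

0.9386


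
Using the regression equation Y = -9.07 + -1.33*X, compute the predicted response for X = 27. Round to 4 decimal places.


Predicted value:
Y = -9.07 + (-1.33)(27) = -9.07 + -35.9100 = -44.9800.

-44.9800


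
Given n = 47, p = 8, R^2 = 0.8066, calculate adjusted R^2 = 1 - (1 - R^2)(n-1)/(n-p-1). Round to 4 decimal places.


Using the formula:
(1 - 0.8066) = 0.1934.
Multiply by 46/38: 0.1934 * 46 = 8.8964, then 8.8964 / 38 = 0.2341.
Adj R^2 = 1 - 0.2341 = 0.7659.

0.7659


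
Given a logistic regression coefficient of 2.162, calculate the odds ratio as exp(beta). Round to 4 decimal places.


The odds ratio is computed as:
OR = e^(2.162) = 8.6885.

8.6885


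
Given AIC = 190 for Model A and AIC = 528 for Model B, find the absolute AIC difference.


Absolute difference = |190 - 528| = 338.
The model with lower AIC (A) is preferred.

338


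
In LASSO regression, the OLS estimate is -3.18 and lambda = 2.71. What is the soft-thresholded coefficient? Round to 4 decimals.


Absolute value: |-3.18| = 3.18.
Compare to lambda = 2.71.
Since |beta| > lambda, coefficient = sign(beta)*(|beta| - lambda) = -0.4700.

-0.4700


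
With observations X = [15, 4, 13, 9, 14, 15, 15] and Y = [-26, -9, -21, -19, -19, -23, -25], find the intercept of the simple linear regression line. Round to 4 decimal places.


First find the slope: b1 = -1.2561.
Means: xbar = 12.1429, ybar = -20.2857.
b0 = ybar - b1 * xbar = -20.2857 - -1.2561 * 12.1429 = -5.0327.

-5.0327


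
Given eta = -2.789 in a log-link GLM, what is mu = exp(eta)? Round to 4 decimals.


Apply the inverse link:
mu = e^-2.789 = 0.0615.

0.0615


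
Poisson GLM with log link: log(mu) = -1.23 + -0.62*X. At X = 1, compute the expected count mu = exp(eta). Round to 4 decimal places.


Compute eta = -1.23 + -0.62 * 1 = -1.8500.
Apply inverse link: mu = e^-1.8500 = 0.1572.

0.1572


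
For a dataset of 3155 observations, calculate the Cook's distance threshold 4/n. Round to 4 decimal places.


Using the rule of thumb:
Threshold = 4 / 3155 = 0.0013.

0.0013


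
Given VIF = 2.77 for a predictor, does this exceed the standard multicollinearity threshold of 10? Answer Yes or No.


Check: VIF = 2.77 vs threshold = 10.
Since 2.77 < 10, the answer is No.

No


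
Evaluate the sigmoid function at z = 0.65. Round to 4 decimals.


exp(-0.6500) = 0.5220.
1 + exp(-z) = 1.5220.
sigmoid = 1/1.5220 = 0.6570.

0.6570


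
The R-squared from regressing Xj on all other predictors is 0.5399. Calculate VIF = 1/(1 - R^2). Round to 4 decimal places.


VIF = 1 / (1 - 0.5399).
= 1 / 0.4601 = 2.1734.

2.1734


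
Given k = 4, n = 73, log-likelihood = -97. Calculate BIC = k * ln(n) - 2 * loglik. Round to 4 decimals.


k * ln(n) = 4 * ln(73) = 4 * 4.290459 = 17.161836.
-2 * loglik = -2 * (-97) = 194.
BIC = 17.161836 + 194 = 211.161836, which rounds to 211.1618.

211.1618


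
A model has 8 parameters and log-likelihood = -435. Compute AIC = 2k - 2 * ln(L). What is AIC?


Compute:
2k = 2*8 = 16.
-2*loglik = -2*(-435) = 870.
AIC = 16 + 870 = 886.

886


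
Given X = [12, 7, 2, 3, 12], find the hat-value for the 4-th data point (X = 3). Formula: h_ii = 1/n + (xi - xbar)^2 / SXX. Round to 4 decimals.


n = 5, xbar = 7.2000.
SXX = sum((xi - xbar)^2) = 90.8000.
h = 1/5 + (3 - 7.2000)^2 / 90.8000 = 0.3943.

0.3943


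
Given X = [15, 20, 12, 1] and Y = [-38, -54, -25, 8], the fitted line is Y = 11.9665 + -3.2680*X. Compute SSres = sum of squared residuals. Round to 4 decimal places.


For each point, residual = actual - predicted.
Residuals: [-0.9465, -0.6065, 2.2495, -0.6985].
Sum of squared residuals = 6.8119.

6.8119


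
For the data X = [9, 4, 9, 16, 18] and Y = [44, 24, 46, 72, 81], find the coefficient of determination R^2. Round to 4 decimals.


The fitted line is Y = 8.3945 + 4.0183*X.
SSres = 3.1560, SStot = 2115.2000.
R^2 = 1 - SSres/SStot = 0.9985.

0.9985


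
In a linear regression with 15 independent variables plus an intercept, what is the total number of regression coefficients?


Total coefficients = number of predictors + 1 (for the intercept).
= 15 + 1 = 16.

16


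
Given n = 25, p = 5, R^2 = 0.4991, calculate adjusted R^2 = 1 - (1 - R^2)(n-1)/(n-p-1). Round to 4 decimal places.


Using the formula:
(1 - 0.4991) = 0.5009.
Multiply by 24/19: 0.5009 * 24 = 12.0216, then 12.0216 / 19 = 0.6327.
Adj R^2 = 1 - 0.6327 = 0.3673.

0.3673


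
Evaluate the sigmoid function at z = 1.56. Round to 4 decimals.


First, exp(-1.5600) = 0.2101.
Then sigma(z) = 1/(1 + 0.2101) = 0.8264.

0.8264


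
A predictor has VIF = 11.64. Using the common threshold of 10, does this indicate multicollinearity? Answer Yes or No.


The threshold is 10.
VIF = 11.64 is >= 10.
Multicollinearity indication: Yes.

Yes


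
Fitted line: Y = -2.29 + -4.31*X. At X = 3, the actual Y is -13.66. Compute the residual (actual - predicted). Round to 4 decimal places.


Compute yhat = -2.29 + (-4.31)(3) = -15.2200.
Residual = actual - predicted = -13.66 - -15.2200 = 1.5600.

1.5600


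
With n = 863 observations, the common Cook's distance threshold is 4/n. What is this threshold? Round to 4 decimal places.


Cook's distance cutoff = 4/n = 4/863.
= 0.0046.

0.0046


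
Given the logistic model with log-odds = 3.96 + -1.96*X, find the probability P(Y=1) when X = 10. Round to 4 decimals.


z = 3.96 + -1.96 * 10 = -15.6400.
Sigmoid: P = 1 / (1 + exp(15.6400)) = 0.0000.

0.0000


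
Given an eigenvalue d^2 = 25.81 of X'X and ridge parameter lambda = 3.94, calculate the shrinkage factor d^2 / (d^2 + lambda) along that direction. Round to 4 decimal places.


Denominator = d^2 + lambda = 25.81 + 3.94 = 29.7500.
Shrinkage = 25.81 / 29.7500 = 0.8676.

0.8676


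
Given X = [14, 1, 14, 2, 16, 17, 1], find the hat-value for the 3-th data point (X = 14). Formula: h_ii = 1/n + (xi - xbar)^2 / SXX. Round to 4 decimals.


Mean of X: xbar = 9.2857.
SXX = 339.4286.
For X = 14: h = 1/7 + (14 - 9.2857)^2/339.4286 = 0.2083.

0.2083


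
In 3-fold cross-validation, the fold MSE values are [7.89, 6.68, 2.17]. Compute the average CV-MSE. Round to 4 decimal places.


Add all fold MSEs: 16.7400.
Divide by k = 3: 16.7400/3 = 5.5800.

5.5800


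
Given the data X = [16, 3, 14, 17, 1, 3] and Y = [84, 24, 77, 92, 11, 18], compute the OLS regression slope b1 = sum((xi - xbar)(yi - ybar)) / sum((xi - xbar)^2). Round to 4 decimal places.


Calculate xbar = 9.0000, ybar = 51.0000.
S_xx = 274.0000, S_xy = 1369.0000.
Using b1 = S_xy / S_xx = 1369.0000 / 274.0000, we get b1 = 4.9964.

4.9964


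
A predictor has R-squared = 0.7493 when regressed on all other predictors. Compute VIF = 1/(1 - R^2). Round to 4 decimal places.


VIF = 1 / (1 - 0.7493).
= 1 / 0.2507 = 3.9888.

3.9888


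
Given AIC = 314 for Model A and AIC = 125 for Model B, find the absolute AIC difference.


|AIC_A - AIC_B| = |314 - 125| = 189.
Model B is preferred (lower AIC).

189


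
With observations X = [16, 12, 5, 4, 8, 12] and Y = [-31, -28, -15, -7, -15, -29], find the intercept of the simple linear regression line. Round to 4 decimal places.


First find the slope: b1 = -2.0047.
Means: xbar = 9.5000, ybar = -20.8333.
b0 = ybar - b1 * xbar = -20.8333 - -2.0047 * 9.5000 = -1.7891.

-1.7891


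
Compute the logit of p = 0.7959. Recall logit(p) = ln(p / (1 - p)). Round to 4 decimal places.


Compute the odds: 0.7959/0.2041 = 3.8996.
Take the natural log: ln(3.8996) = 1.3609.

1.3609


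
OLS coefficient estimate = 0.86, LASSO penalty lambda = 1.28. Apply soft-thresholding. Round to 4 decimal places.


Absolute value: |0.86| = 0.86.
Compare to lambda = 1.28.
Since |beta| <= lambda, the coefficient is set to 0.

0.0000


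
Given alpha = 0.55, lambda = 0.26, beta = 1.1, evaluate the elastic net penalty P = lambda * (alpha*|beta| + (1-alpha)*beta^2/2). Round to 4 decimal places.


alpha * |beta| = 0.55 * 1.1 = 0.6050.
(1-alpha) * beta^2/2 = 0.45 * 1.2100/2 = 0.2723.
Total = 0.26 * (0.6050 + 0.2723) = 0.2281.

0.2281


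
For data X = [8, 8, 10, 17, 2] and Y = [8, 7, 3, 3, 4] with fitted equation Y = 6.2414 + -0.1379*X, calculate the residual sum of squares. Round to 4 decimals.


Compute predicted values, then residuals = yi - yhat_i.
Residuals: [2.8618, 1.8618, -1.8624, -0.8971, -1.9656].
SSres = sum(residual^2) = 19.7931.

19.7931


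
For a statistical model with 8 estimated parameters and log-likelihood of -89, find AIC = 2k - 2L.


AIC = 2*8 - 2*(-89).
= 16 + 178 = 194.

194


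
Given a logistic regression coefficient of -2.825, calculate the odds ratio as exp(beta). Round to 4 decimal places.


The odds ratio is computed as:
OR = e^(-2.825) = 0.0593.

0.0593


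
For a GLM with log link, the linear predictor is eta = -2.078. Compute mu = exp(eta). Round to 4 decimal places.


Apply the inverse link:
mu = e^-2.078 = 0.1252.

0.1252


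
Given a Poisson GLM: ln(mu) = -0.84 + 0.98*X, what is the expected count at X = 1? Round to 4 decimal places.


Compute eta = -0.84 + 0.98 * 1 = 0.1400.
Apply inverse link: mu = e^0.1400 = 1.1503.

1.1503


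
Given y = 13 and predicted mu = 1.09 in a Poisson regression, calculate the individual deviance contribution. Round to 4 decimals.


y/mu = 13/1.09 = 11.926606 (approx.), and ln(13/1.09) = 2.478772.
y * ln(y/mu) = 13 * 2.478772 = 32.224036.
y - mu = 11.91.
D = 2 * (32.224036 - 11.91) = 40.628072, which rounds to 40.6281.

40.6281


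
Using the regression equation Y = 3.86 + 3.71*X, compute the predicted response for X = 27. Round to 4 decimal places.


Substitute X = 27 into the equation:
Y = 3.86 + 3.71 * 27 = 3.86 + 100.1700 = 104.0300.

104.0300


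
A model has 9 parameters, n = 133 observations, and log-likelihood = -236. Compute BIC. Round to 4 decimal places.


ln(133) = 4.890349.
k * ln(n) = 9 * 4.890349 = 44.013141.
-2L = 472.
BIC = 44.013141 + 472 = 516.013141, which rounds to 516.0131.

516.0131


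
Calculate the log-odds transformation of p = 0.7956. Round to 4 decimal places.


The odds are p/(1-p) = 0.7956 / 0.2044 = 3.8924.
logit(p) = ln(3.8924) = 1.3590.

1.3590


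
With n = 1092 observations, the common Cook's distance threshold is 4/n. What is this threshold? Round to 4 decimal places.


Using the rule of thumb:
Threshold = 4 / 1092 = 0.0037.

0.0037


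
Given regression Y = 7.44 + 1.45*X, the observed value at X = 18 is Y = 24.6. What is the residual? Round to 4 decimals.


Predicted = 7.44 + 1.45 * 18 = 33.5400.
Residual = 24.6 - 33.5400 = -8.9400.

-8.9400


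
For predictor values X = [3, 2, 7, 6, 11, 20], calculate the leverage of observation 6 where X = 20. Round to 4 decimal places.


n = 6, xbar = 8.1667.
SXX = sum((xi - xbar)^2) = 218.8333.
h = 1/6 + (20 - 8.1667)^2 / 218.8333 = 0.8065.

0.8065


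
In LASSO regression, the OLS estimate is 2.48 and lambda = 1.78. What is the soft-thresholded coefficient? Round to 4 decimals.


|beta_OLS| = 2.48.
lambda = 1.78.
Since |beta| > lambda, coefficient = sign(beta)*(|beta| - lambda) = 0.7000.
Result = 0.7000.

0.7000


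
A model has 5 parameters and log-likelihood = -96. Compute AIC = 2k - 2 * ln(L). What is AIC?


Compute:
2k = 2*5 = 10.
-2*loglik = -2*(-96) = 192.
AIC = 10 + 192 = 202.

202


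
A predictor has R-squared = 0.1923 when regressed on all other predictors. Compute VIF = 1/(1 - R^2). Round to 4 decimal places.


Using VIF = 1/(1 - R^2_j):
1 - 0.1923 = 0.8077.
VIF = 1.2381.

1.2381


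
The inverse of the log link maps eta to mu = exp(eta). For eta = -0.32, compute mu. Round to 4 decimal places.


mu = exp(eta) = exp(-0.32).
= 0.7261.

0.7261


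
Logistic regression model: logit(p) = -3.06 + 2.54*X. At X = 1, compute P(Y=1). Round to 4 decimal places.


z = -3.06 + 2.54 * 1 = -0.5200.
Sigmoid: P = 1 / (1 + exp(0.5200)) = 0.3729.

0.3729


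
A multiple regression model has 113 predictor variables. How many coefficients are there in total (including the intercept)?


Each predictor gets one coefficient, plus one intercept.
Total parameters = 113 + 1 = 114.

114


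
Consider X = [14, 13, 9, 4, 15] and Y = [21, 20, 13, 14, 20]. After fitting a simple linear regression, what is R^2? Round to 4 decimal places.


Fit the OLS line: b0 = 9.6854, b1 = 0.7195.
SSres = 14.7488.
SStot = 57.2000.
R^2 = 1 - 14.7488/57.2000 = 0.7422.

0.7422


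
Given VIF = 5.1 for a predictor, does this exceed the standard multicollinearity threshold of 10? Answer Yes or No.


Compare VIF = 5.1 to the threshold of 10.
5.1 < 10, so the answer is No.

No


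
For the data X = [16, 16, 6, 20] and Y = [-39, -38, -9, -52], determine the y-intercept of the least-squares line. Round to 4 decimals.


The slope is b1 = -3.0374.
Sample means are xbar = 14.5000 and ybar = -34.5000.
Intercept: b0 = -34.5000 - (-3.0374)(14.5000) = 9.5421.

9.5421


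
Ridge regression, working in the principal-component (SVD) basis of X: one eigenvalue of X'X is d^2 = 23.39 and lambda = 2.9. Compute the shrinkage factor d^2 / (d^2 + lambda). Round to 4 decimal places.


Denominator = d^2 + lambda = 23.39 + 2.9 = 26.2900.
Shrinkage = 23.39 / 26.2900 = 0.8897.

0.8897


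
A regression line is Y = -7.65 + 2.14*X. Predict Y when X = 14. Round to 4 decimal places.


Plug X = 14 into Y = -7.65 + 2.14*X:
Y = -7.65 + 29.9600 = 22.3100.

22.3100


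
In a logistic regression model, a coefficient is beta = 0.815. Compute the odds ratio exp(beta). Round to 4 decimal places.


Odds ratio = exp(beta) = exp(0.815).
= 2.2592.

2.2592


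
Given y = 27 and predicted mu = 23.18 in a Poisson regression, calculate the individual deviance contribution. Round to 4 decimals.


y/mu = 27/23.18 = 1.164797 (approx.), and ln(27/23.18) = 0.152547.
y * ln(y/mu) = 27 * 0.152547 = 4.118769.
y - mu = 3.82.
D = 2 * (4.118769 - 3.82) = 0.597538, which rounds to 0.5975.

0.5975


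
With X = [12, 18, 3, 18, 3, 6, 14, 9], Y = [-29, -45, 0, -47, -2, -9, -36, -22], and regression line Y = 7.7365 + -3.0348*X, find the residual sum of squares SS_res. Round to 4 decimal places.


Predicted values from Y = 7.7365 + -3.0348*X.
Residuals: [-0.3189, 1.8899, 1.3679, -0.1101, -0.6321, 1.4723, -1.2493, -2.4233].
SSres = 15.5570.

15.5570


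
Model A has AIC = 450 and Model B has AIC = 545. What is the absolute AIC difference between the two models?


Compute |450 - 545| = 95.
Model A has the smaller AIC.

95


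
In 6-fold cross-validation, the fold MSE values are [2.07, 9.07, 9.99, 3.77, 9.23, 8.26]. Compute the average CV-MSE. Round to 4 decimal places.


Sum of fold MSEs = 42.3900.
Average = 42.3900 / 6 = 7.0650.

7.0650


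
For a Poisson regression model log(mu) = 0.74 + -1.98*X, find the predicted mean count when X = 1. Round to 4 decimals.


eta = 0.74 + -1.98 * 1 = -1.2400.
mu = exp(-1.2400) = 0.2894.

0.2894


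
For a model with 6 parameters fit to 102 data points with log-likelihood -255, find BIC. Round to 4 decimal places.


k * ln(n) = 6 * ln(102) = 6 * 4.624973 = 27.749838.
-2 * loglik = -2 * (-255) = 510.
BIC = 27.749838 + 510 = 537.749838, which rounds to 537.7498.

537.7498


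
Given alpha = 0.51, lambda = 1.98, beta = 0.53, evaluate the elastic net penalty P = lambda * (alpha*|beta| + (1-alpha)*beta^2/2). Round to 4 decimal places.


alpha * |beta| = 0.51 * 0.53 = 0.2703.
(1-alpha) * beta^2/2 = 0.49 * 0.2809/2 = 0.0688.
Total = 1.98 * (0.2703 + 0.0688) = 0.6715.

0.6715


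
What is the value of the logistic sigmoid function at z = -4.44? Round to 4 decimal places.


exp(4.4400) = 84.7749.
1 + exp(-z) = 85.7749.
sigmoid = 1/85.7749 = 0.0117.

0.0117


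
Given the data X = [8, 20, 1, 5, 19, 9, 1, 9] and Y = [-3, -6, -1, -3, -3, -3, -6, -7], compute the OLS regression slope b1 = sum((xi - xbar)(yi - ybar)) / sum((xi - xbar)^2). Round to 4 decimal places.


First compute the means: xbar = 9.0000, ybar = -4.0000.
Then S_xx = sum((xi - xbar)^2) = 366.0000.
S_xy = sum((xi - xbar)(yi - ybar)) = -25.0000.
b1 = S_xy / S_xx = -25.0000 / 366.0000 = -0.0683.

-0.0683


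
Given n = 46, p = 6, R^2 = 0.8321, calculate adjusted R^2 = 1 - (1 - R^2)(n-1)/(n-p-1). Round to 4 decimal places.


Using the formula:
(1 - 0.8321) = 0.1679.
Multiply by 45/39: 0.1679 * 45 = 7.5555, then 7.5555 / 39 = 0.1937.
Adj R^2 = 1 - 0.1937 = 0.8063.

0.8063


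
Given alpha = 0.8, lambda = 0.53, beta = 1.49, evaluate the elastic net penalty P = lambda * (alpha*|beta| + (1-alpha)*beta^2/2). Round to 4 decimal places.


alpha * |beta| = 0.8 * 1.49 = 1.1920.
(1-alpha) * beta^2/2 = 0.2 * 2.2201/2 = 0.2220.
Total = 0.53 * (1.1920 + 0.2220) = 0.7494.

0.7494


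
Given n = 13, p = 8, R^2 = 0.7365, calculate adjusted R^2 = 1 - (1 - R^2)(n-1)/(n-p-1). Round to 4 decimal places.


Adjusted R^2 = 1 - (1 - R^2) * (n-1)/(n-p-1).
(1 - R^2) = 0.2635.
(n-1)/(n-p-1) = 12/4.
(1 - R^2) * (n-1) = 0.2635 * 12 = 3.1620.
Divide by (n-p-1): 3.1620 / 4 = 0.7905.
Adj R^2 = 1 - 0.7905 = 0.2095.

0.2095


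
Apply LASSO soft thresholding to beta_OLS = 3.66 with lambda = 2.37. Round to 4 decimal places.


|beta_OLS| = 3.66.
lambda = 2.37.
Since |beta| > lambda, coefficient = sign(beta)*(|beta| - lambda) = 1.2900.
Result = 1.2900.

1.2900


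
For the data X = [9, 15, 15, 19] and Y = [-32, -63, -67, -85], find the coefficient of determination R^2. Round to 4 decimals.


Fit the OLS line: b0 = 15.4412, b1 = -5.3235.
SSres = 9.4118.
SStot = 1454.7500.
R^2 = 1 - 9.4118/1454.7500 = 0.9935.

0.9935


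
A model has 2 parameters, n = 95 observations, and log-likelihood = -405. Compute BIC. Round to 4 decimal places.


Compute k*ln(n) = 2*ln(95) = 2*4.553877 = 9.107754.
Then -2*loglik = 810.
BIC = 9.107754 + 810 = 819.107754, which rounds to 819.1078.

819.1078


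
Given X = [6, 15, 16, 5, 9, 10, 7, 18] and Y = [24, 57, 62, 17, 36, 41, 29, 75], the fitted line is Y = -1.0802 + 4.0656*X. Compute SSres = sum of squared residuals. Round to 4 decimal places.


For each point, residual = actual - predicted.
Residuals: [0.6866, -2.9038, -1.9694, -2.2478, 0.4898, 1.4242, 1.6210, 2.8994].
Sum of squared residuals = 31.1370.

31.1370


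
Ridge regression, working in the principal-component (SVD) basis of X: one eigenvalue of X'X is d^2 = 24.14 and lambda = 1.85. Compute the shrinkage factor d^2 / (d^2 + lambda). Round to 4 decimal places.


d^2 + lambda = 24.14 + 1.85 = 25.9900.
Shrinkage factor = 24.14/25.9900 = 0.9288.

0.9288


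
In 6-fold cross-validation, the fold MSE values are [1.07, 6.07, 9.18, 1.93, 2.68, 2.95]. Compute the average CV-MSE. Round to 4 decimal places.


Add all fold MSEs: 23.8800.
Divide by k = 6: 23.8800/6 = 3.9800.

3.9800


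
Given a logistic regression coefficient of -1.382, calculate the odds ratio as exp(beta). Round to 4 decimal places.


Odds ratio = exp(beta) = exp(-1.382).
= 0.2511.

0.2511


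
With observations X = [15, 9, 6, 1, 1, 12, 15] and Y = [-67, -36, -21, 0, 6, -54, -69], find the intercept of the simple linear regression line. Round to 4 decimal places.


Compute b1 = -5.1026 from the OLS formula.
With xbar = 8.4286 and ybar = -34.4286, the intercept is:
b0 = -34.4286 - -5.1026 * 8.4286 = 8.5795.

8.5795


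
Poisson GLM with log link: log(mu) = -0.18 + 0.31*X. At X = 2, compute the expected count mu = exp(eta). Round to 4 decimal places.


Compute eta = -0.18 + 0.31 * 2 = 0.4400.
Apply inverse link: mu = e^0.4400 = 1.5527.

1.5527


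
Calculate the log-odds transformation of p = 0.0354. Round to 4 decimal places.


1 - p = 0.9646.
p/(1-p) = 0.0367.
logit = ln(0.0367) = -3.3050.

-3.3050


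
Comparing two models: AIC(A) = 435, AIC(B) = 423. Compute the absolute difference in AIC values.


Absolute difference = |435 - 423| = 12.
The model with lower AIC (B) is preferred.

12


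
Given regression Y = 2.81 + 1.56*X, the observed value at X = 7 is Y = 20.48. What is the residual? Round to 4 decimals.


Compute yhat = 2.81 + (1.56)(7) = 13.7300.
Residual = actual - predicted = 20.48 - 13.7300 = 6.7500.

6.7500


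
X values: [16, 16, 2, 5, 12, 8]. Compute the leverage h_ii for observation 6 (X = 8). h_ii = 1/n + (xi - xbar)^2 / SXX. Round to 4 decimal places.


Compute xbar = 9.8333 with n = 6 observations.
SXX = 168.8333.
Leverage = 1/6 + (8 - 9.8333)^2/168.8333 = 0.1866.

0.1866


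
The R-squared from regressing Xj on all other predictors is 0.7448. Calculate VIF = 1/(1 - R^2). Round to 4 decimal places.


Denominator: 1 - 0.7448 = 0.2552.
VIF = 1 / 0.2552 = 3.9185.

3.9185


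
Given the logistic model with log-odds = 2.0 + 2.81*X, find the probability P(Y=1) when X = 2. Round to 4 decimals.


Linear predictor: z = 2.0 + 2.81 * 2 = 7.6200.
P = 1/(1 + exp(-7.6200)) = 1/(1 + 0.0005) = 0.9995.

0.9995


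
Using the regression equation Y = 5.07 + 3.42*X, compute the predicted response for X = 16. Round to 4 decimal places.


Substitute X = 16 into the equation:
Y = 5.07 + 3.42 * 16 = 5.07 + 54.7200 = 59.7900.

59.7900


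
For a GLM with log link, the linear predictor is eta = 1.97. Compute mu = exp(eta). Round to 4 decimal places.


Apply the inverse link:
mu = e^1.97 = 7.1707.

7.1707


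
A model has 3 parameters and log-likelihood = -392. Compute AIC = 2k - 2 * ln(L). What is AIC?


AIC = 2*3 - 2*(-392).
= 6 + 784 = 790.

790


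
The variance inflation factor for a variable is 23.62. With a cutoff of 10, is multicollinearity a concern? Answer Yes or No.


Compare VIF = 23.62 to the threshold of 10.
23.62 >= 10, so the answer is Yes.

Yes


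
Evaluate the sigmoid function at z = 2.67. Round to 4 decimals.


Compute exp(-2.6700) = 0.0693.
Sigmoid = 1 / (1 + 0.0693) = 1 / 1.0693 = 0.9352.

0.9352


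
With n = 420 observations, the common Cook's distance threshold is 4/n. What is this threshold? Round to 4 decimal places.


Cook's distance cutoff = 4/n = 4/420.
= 0.0095.

0.0095


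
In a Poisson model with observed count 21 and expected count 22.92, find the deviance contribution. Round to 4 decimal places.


Compute y*ln(y/mu) = 21*ln(21/22.92) = 21*-0.087487 = -1.837227.
y - mu = -1.92.
D = 2*(-1.837227 - (-1.92)) = 0.165546, which rounds to 0.1655.

0.1655


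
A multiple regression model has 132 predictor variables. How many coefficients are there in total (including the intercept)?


Each predictor gets one coefficient, plus one intercept.
Total parameters = 132 + 1 = 133.

133


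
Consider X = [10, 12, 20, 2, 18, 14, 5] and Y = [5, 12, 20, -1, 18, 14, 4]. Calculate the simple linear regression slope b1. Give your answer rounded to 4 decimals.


First compute the means: xbar = 11.5714, ybar = 10.2857.
Then S_xx = sum((xi - xbar)^2) = 255.7143.
S_xy = sum((xi - xbar)(yi - ybar)) = 298.8571.
b1 = S_xy / S_xx = 298.8571 / 255.7143 = 1.1687.

1.1687


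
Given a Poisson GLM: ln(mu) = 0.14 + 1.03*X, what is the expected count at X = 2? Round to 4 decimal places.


eta = 0.14 + 1.03 * 2 = 2.2000.
mu = exp(2.2000) = 9.0250.

9.0250


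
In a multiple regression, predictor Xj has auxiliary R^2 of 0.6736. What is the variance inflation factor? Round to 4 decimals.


VIF = 1 / (1 - 0.6736).
= 1 / 0.3264 = 3.0637.

3.0637


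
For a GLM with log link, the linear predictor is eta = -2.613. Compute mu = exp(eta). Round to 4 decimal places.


Apply the inverse link:
mu = e^-2.613 = 0.0733.

0.0733


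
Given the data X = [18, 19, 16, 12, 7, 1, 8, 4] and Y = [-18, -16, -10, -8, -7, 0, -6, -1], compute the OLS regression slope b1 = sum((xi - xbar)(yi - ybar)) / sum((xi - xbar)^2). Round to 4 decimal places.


First compute the means: xbar = 10.6250, ybar = -8.2500.
Then S_xx = sum((xi - xbar)^2) = 311.8750.
S_xy = sum((xi - xbar)(yi - ybar)) = -283.7500.
b1 = S_xy / S_xx = -283.7500 / 311.8750 = -0.9098.

-0.9098


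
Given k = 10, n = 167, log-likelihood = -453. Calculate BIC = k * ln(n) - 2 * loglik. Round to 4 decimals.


ln(167) = 5.117994.
k * ln(n) = 10 * 5.117994 = 51.179940.
-2L = 906.
BIC = 51.179940 + 906 = 957.179940, which rounds to 957.1799.

957.1799


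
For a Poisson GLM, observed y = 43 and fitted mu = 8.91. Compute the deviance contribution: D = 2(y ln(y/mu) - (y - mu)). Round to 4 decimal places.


Compute y*ln(y/mu) = 43*ln(43/8.91) = 43*1.574026 = 67.683118.
y - mu = 34.09.
D = 2*(67.683118 - (34.09)) = 67.186236, which rounds to 67.1862.

67.1862


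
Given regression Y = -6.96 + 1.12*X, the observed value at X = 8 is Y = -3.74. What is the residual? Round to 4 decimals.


Compute yhat = -6.96 + (1.12)(8) = 2.0000.
Residual = actual - predicted = -3.74 - 2.0000 = -5.7400.

-5.7400


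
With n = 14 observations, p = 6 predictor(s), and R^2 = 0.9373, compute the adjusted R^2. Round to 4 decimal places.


Plug in: Adj R^2 = 1 - (1 - 0.9373) * 13/7.
= 1 - 0.0627 * 13/7
= 1 - 0.8151 / 7
= 1 - 0.1164 = 0.8836.

0.8836


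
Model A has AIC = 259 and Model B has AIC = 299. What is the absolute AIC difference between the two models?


|AIC_A - AIC_B| = |259 - 299| = 40.
Model A is preferred (lower AIC).

40


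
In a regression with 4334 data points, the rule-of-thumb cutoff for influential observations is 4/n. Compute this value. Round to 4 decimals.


Cook's distance cutoff = 4/n = 4/4334.
= 0.0009.

0.0009


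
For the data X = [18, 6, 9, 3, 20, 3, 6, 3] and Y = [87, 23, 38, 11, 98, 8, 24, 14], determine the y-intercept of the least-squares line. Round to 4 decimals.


First find the slope: b1 = 5.1334.
Means: xbar = 8.5000, ybar = 37.8750.
b0 = ybar - b1 * xbar = 37.8750 - 5.1334 * 8.5000 = -5.7592.

-5.7592


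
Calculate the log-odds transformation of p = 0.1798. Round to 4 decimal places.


Compute the odds: 0.1798/0.8202 = 0.2192.
Take the natural log: ln(0.2192) = -1.5177.

-1.5177


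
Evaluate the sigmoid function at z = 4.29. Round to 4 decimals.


First, exp(-4.2900) = 0.0137.
Then sigma(z) = 1/(1 + 0.0137) = 0.9865.

0.9865


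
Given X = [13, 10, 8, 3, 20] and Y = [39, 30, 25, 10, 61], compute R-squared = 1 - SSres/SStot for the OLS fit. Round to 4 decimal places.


After computing the OLS fit (b0=0.6952, b1=2.9912):
SSres = 1.1877, SStot = 1422.0000.
R^2 = 1 - 1.1877/1422.0000 = 0.9992.

0.9992


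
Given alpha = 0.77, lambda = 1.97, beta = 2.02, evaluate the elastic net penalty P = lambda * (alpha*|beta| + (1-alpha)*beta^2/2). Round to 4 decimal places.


alpha * |beta| = 0.77 * 2.02 = 1.5554.
(1-alpha) * beta^2/2 = 0.23 * 4.0804/2 = 0.4692.
Total = 1.97 * (1.5554 + 0.4692) = 3.9886.

3.9886


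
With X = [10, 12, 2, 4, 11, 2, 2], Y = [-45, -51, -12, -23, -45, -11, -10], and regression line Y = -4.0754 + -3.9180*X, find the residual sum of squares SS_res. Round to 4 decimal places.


Predicted values from Y = -4.0754 + -3.9180*X.
Residuals: [-1.7446, 0.0914, -0.0886, -3.2526, 2.1734, 0.9114, 1.9114].
SSres = 22.8470.

22.8470


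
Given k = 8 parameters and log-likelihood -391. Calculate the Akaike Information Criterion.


AIC = 2*8 - 2*(-391).
= 16 + 782 = 798.

798


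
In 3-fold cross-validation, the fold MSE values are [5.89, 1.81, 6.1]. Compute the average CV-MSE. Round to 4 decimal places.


Sum of fold MSEs = 13.8000.
Average = 13.8000 / 3 = 4.6000.

4.6000


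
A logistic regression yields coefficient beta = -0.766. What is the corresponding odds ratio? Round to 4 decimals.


Odds ratio = exp(beta) = exp(-0.766).
= 0.4649.

0.4649


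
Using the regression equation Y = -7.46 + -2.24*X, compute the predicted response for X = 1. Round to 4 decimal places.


Substitute X = 1 into the equation:
Y = -7.46 + -2.24 * 1 = -7.46 + -2.2400 = -9.7000.

-9.7000


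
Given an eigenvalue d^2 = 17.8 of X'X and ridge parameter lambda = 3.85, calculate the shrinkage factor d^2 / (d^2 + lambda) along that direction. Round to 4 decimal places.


d^2 + lambda = 17.8 + 3.85 = 21.6500.
Shrinkage factor = 17.8/21.6500 = 0.8222.

0.8222


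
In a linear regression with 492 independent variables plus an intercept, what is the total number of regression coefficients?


Including the intercept, the model has 492 predictor coefficients + 1 intercept.
Total = 493.

493


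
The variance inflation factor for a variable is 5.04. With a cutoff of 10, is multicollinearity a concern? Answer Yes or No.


Compare VIF = 5.04 to the threshold of 10.
5.04 < 10, so the answer is No.

No


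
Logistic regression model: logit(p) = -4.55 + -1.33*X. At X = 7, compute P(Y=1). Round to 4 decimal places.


Linear predictor: z = -4.55 + -1.33 * 7 = -13.8600.
P = 1/(1 + exp(13.8600)) = 1/(1 + 1045493.9384) = 0.0000.

0.0000


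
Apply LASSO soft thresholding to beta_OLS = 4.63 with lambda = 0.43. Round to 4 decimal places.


Absolute value: |4.63| = 4.63.
Compare to lambda = 0.43.
Since |beta| > lambda, coefficient = sign(beta)*(|beta| - lambda) = 4.2000.

4.2000


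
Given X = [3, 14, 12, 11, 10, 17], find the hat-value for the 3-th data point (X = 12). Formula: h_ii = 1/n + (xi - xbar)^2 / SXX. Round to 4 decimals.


Compute xbar = 11.1667 with n = 6 observations.
SXX = 110.8333.
Leverage = 1/6 + (12 - 11.1667)^2/110.8333 = 0.1729.

0.1729


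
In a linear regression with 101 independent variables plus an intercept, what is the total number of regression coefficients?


Including the intercept, the model has 101 predictor coefficients + 1 intercept.
Total = 102.

102


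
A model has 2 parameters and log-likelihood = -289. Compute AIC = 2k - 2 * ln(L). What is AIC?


AIC = 2*2 - 2*(-289).
= 4 + 578 = 582.

582


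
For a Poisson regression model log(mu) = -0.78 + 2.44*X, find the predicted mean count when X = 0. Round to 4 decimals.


Compute eta = -0.78 + 2.44 * 0 = -0.7800.
Apply inverse link: mu = e^-0.7800 = 0.4584.

0.4584


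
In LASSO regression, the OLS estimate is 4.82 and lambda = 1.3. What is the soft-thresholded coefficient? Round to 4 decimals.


Check: |4.82| = 4.82 vs lambda = 1.3.
Since |beta| > lambda, coefficient = sign(beta)*(|beta| - lambda) = 3.5200.
Soft-thresholded coefficient = 3.5200.

3.5200


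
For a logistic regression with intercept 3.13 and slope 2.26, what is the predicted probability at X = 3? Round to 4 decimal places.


Linear predictor: z = 3.13 + 2.26 * 3 = 9.9100.
P = 1/(1 + exp(-9.9100)) = 1/(1 + 0.0000) = 1.0000.

1.0000


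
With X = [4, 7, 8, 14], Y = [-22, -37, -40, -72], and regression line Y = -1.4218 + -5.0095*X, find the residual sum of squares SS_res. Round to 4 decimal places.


Compute predicted values, then residuals = yi - yhat_i.
Residuals: [-0.5402, -0.5117, 1.4978, -0.4452].
SSres = sum(residual^2) = 2.9953.

2.9953


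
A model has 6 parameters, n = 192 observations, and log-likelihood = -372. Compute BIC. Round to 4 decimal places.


Compute k*ln(n) = 6*ln(192) = 6*5.257495 = 31.544970.
Then -2*loglik = 744.
BIC = 31.544970 + 744 = 775.544970, which rounds to 775.5450.

775.5450


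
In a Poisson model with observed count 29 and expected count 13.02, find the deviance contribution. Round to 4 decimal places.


y/mu = 29/13.02 = 2.227343 (approx.), and ln(29/13.02) = 0.800809.
y * ln(y/mu) = 29 * 0.800809 = 23.223461.
y - mu = 15.98.
D = 2 * (23.223461 - 15.98) = 14.486922, which rounds to 14.4869.

14.4869


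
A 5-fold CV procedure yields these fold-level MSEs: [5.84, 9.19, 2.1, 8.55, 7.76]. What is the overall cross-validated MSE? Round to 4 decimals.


Add all fold MSEs: 33.4400.
Divide by k = 5: 33.4400/5 = 6.6880.

6.6880


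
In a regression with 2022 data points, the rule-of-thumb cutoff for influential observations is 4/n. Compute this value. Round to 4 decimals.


Cook's distance cutoff = 4/n = 4/2022.
= 0.0020.

0.0020


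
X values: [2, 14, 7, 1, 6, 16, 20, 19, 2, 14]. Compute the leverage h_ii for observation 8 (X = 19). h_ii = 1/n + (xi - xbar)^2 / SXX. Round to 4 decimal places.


Mean of X: xbar = 10.1000.
SXX = 482.9000.
For X = 19: h = 1/10 + (19 - 10.1000)^2/482.9000 = 0.2640.

0.2640


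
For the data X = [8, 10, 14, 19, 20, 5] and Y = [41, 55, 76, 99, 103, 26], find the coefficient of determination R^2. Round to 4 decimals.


After computing the OLS fit (b0=1.2836, b1=5.1618):
SSres = 16.5327, SStot = 4901.3333.
R^2 = 1 - 16.5327/4901.3333 = 0.9966.

0.9966


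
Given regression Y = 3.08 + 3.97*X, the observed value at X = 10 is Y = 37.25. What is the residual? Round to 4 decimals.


Fitted value at X = 10 is yhat = 3.08 + 3.97*10 = 42.7800.
Residual = 37.25 - 42.7800 = -5.5300.

-5.5300


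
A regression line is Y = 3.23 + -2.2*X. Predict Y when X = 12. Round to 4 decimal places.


Substitute X = 12 into the equation:
Y = 3.23 + -2.2 * 12 = 3.23 + -26.4000 = -23.1700.

-23.1700


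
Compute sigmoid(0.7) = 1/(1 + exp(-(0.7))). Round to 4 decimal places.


First, exp(-0.7000) = 0.4966.
Then sigma(z) = 1/(1 + 0.4966) = 0.6682.

0.6682


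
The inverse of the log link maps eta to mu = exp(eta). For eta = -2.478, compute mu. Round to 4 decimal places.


mu = exp(eta) = exp(-2.478).
= 0.0839.

0.0839


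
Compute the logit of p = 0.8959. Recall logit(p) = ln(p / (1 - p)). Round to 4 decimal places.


The odds are p/(1-p) = 0.8959 / 0.1041 = 8.6061.
logit(p) = ln(8.6061) = 2.1525.

2.1525


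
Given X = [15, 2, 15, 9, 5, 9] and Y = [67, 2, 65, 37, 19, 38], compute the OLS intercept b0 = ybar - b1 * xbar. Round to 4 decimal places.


Compute b1 = 4.8526 from the OLS formula.
With xbar = 9.1667 and ybar = 38.0000, the intercept is:
b0 = 38.0000 - 4.8526 * 9.1667 = -6.4823.

-6.4823


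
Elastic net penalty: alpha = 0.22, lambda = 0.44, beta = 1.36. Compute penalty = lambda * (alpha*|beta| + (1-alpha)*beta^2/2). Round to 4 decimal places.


L1 component = 0.22 * |1.36| = 0.2992.
L2 component = 0.78 * 1.36^2 / 2 = 0.7213.
Penalty = 0.44 * (0.2992 + 0.7213) = 0.44 * 1.0205 = 0.4490.

0.4490


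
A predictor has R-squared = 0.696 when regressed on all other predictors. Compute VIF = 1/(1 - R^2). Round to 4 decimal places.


VIF = 1 / (1 - 0.696).
= 1 / 0.304 = 3.2895.

3.2895


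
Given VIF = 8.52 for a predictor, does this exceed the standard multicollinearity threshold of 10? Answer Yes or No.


Compare VIF = 8.52 to the threshold of 10.
8.52 < 10, so the answer is No.

No


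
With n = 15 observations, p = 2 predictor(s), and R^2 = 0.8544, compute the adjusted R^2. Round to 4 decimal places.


Plug in: Adj R^2 = 1 - (1 - 0.8544) * 14/12.
= 1 - 0.1456 * 14/12
= 1 - 2.0384 / 12
= 1 - 0.1699 = 0.8301.

0.8301


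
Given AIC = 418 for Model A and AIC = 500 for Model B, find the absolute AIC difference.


Compute |418 - 500| = 82.
Model A has the smaller AIC.

82


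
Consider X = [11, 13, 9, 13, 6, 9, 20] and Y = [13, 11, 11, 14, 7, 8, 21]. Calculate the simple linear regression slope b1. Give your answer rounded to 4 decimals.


The sample means are xbar = 11.5714 and ybar = 12.1429.
Compute S_xx = 119.7143 and S_xy = 117.4286.
Slope b1 = S_xy / S_xx = 117.4286 / 119.7143 = 0.9809.

0.9809


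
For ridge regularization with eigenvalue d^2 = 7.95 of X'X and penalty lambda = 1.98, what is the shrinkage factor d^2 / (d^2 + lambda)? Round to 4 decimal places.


d^2 + lambda = 7.95 + 1.98 = 9.9300.
Shrinkage factor = 7.95/9.9300 = 0.8006.

0.8006


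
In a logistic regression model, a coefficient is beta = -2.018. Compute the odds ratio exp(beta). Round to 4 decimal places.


Odds ratio = exp(beta) = exp(-2.018).
= 0.1329.

0.1329


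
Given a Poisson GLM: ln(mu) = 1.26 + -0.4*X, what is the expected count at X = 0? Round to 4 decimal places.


Linear predictor: eta = 1.26 + (-0.4)(0) = 1.2600.
Expected count: mu = exp(1.2600) = 3.5254.

3.5254


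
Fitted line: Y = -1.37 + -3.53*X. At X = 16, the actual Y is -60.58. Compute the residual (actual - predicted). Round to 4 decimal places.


Fitted value at X = 16 is yhat = -1.37 + -3.53*16 = -57.8500.
Residual = -60.58 - -57.8500 = -2.7300.

-2.7300
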